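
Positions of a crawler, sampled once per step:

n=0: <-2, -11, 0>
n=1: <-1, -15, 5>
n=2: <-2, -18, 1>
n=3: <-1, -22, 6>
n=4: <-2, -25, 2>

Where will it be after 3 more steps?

<-1, -36, 8>

Differencing gives <+1, -4, +5>, <-1, -3, -4>, <+1, -4, +5>, <-1, -3, -4>. This is the pattern <+1, -4, +5>, <-1, -3, -4> repeated.
step 5: apply <+1, -4, +5> → <-1, -29, 7>
step 6: apply <-1, -3, -4> → <-2, -32, 3>
step 7: apply <+1, -4, +5> → <-1, -36, 8>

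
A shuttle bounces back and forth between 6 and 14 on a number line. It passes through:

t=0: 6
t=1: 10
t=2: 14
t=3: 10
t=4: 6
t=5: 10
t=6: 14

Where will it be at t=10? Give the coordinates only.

The value travels 4 per step and bounces off the walls at 6 and 14.
  step 7: 14 → 10
  step 8: 10 → 6
  step 9: 6 → 10
  step 10: 10 → 14

14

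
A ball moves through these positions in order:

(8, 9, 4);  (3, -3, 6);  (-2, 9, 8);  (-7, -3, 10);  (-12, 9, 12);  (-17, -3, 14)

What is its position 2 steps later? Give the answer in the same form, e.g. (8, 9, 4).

(-27, -3, 18)

The first coordinate changes by -5 each step, so at step 7 it is 8 + 7·(-5) = -27.
The second coordinate repeats the cycle [9, -3] with period 2; step 7 mod 2 = 1, giving -3.
The third coordinate changes by +2 each step, so at step 7 it is 4 + 7·(2) = 18.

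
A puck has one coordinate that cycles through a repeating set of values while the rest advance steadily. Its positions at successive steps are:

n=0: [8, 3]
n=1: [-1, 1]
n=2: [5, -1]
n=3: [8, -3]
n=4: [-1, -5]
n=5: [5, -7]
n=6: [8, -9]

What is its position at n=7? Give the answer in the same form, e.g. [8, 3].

The first coordinate repeats the cycle [8, -1, 5] with period 3; step 7 mod 3 = 1, giving -1.
The second coordinate changes by -2 each step, so at step 7 it is 3 + 7·(-2) = -11.

[-1, -11]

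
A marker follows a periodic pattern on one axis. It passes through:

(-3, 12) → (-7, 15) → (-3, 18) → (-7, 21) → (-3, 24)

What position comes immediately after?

The first coordinate repeats the cycle [-3, -7] with period 2; step 5 mod 2 = 1, giving -7.
The second coordinate changes by +3 each step, so at step 5 it is 12 + 5·(3) = 27.

(-7, 27)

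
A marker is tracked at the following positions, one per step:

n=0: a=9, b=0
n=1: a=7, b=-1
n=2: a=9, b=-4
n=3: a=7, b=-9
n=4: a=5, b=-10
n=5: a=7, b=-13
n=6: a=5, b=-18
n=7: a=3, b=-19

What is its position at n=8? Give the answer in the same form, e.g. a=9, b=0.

a=5, b=-22

The moves between consecutive positions are (-2, -1), (+2, -3), (-2, -5), (-2, -1), (+2, -3), (-2, -5), (-2, -1); they repeat the 3-cycle [(-2, -1), (+2, -3), (-2, -5)].
step 8: apply (+2, -3) → a=5, b=-22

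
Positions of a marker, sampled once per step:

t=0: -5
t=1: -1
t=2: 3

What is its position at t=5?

The position changes by +4 every step.
step 3: 3 + 4 → 7
step 4: 7 + 4 → 11
step 5: 11 + 4 → 15

15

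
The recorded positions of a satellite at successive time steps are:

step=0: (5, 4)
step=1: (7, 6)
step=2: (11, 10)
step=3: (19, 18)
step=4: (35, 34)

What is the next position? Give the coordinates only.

(67, 66)

Step-to-step displacements: (+2, +2), (+4, +4), (+8, +8), (+16, +16); each is 2× the previous.
step 5: (35, 34) + (+32, +32) → (67, 66)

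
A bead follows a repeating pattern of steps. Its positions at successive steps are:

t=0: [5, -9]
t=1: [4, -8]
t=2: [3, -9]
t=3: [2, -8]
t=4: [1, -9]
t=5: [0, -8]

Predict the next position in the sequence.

Step-to-step displacements: [-1, +1], [-1, -1], [-1, +1], [-1, -1], [-1, +1] — a repeating cycle of length 2.
step 6: apply [-1, -1] → [-1, -9]

[-1, -9]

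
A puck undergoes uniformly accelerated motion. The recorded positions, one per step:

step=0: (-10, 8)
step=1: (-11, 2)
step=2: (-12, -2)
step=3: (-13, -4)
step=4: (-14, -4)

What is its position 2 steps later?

First differences are (-1, -6), (-1, -4), (-1, -2), (-1, +0); their common second difference is (+0, +2) (constant acceleration).
step 5: (-14, -4) + (-1, +2) → (-15, -2)
step 6: (-15, -2) + (-1, +4) → (-16, 2)

(-16, 2)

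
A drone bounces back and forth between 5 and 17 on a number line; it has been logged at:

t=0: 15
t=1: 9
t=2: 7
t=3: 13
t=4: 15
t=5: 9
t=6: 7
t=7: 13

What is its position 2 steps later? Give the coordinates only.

9

The value reflects between 5 and 17, moving 6 per step.
  step 8: 13 → 15
  step 9: 15 → 9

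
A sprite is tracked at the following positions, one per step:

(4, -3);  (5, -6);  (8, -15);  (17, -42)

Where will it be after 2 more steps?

Consecutive displacements (+1, -3), (+3, -9), (+9, -27) scale by a factor of 3 each step.
step 4: (17, -42) + (+27, -81) → (44, -123)
step 5: (44, -123) + (+81, -243) → (125, -366)

(125, -366)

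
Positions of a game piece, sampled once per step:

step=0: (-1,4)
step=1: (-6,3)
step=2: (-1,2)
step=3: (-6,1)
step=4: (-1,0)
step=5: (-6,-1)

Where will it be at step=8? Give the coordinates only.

(-1,-4)

First: cycles through -1, -6 every 2 steps. Step 8 lands at position 0 of the cycle → -1.
Second: linear, -1 per step → -4 at step 8.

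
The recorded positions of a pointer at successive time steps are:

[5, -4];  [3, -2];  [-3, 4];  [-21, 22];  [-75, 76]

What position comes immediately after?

Step-to-step displacements: [-2, +2], [-6, +6], [-18, +18], [-54, +54]; each is 3× the previous.
step 5: [-75, 76] + [-162, +162] → [-237, 238]

[-237, 238]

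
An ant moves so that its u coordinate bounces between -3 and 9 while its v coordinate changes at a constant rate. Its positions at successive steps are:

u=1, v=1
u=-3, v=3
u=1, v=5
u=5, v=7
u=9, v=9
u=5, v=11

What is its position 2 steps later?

u=-3, v=15

The u coordinate travels 4 per step and bounces off the walls at -3 and 9.
  step 6: 5 → 1
  step 7: 1 → -3
The v coordinate changes by +2 each step: at step 7 it is 15.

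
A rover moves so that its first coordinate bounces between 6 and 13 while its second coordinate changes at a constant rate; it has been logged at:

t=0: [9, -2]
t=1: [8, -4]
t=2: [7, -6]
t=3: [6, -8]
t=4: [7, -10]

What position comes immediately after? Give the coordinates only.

[8, -12]

The first coordinate travels 1 per step and bounces off the walls at 6 and 13.
  step 5: 7 → 8
The second coordinate changes by -2 each step: at step 5 it is -12.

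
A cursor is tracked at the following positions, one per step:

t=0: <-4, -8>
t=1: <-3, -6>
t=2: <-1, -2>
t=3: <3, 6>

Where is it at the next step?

Step-to-step displacements: <+1, +2>, <+2, +4>, <+4, +8>; each is 2× the previous.
step 4: <3, 6> + <+8, +16> → <11, 22>

<11, 22>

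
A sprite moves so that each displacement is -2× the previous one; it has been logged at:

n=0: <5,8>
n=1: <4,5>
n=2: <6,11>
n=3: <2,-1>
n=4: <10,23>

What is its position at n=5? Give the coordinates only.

Step-to-step displacements: <-1,-3>, <+2,+6>, <-4,-12>, <+8,+24>; each is -2× the previous.
step 5: <10,23> + <-16,-48> → <-6,-25>

<-6,-25>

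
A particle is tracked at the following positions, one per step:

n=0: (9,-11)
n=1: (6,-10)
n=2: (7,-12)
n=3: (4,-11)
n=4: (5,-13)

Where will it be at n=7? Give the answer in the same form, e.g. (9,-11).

The moves between consecutive positions are (-3,+1), (+1,-2), (-3,+1), (+1,-2); they repeat the 2-cycle [(-3,+1), (+1,-2)].
step 5: apply (-3,+1) → (2,-12)
step 6: apply (+1,-2) → (3,-14)
step 7: apply (-3,+1) → (0,-13)

(0,-13)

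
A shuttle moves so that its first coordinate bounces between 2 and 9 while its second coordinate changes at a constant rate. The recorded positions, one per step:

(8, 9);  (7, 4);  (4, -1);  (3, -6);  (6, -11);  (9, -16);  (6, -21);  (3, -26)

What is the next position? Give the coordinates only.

(4, -31)

The first coordinate reflects between 2 and 9, moving 3 per step.
  step 8: 3 → 4
The second coordinate changes by -5 each step: at step 8 it is -31.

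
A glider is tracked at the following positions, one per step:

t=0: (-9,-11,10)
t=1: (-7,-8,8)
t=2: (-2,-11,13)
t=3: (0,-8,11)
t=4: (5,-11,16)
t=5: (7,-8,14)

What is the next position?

(12,-11,19)

Differencing gives (+2,+3,-2), (+5,-3,+5), (+2,+3,-2), (+5,-3,+5), (+2,+3,-2). This is the pattern (+2,+3,-2), (+5,-3,+5) repeated.
step 6: apply (+5,-3,+5) → (12,-11,19)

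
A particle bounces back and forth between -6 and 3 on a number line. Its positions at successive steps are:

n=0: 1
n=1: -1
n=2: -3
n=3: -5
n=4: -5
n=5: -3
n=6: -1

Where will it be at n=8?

3

The value travels 2 per step and bounces off the walls at -6 and 3.
  step 7: -1 → 1
  step 8: 1 → 3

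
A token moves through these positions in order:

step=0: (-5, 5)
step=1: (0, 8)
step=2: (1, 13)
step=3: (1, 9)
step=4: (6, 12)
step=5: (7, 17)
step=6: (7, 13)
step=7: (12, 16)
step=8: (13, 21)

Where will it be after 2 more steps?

Step-to-step displacements: (+5, +3), (+1, +5), (+0, -4), (+5, +3), (+1, +5), (+0, -4), (+5, +3), (+1, +5) — a repeating cycle of length 3.
step 9: apply (+0, -4) → (13, 17)
step 10: apply (+5, +3) → (18, 20)

(18, 20)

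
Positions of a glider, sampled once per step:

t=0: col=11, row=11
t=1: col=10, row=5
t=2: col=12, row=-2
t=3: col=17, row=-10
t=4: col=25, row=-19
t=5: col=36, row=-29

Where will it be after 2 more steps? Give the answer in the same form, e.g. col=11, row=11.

Successive displacements: (-1, -6), (+2, -7), (+5, -8), (+8, -9), (+11, -10) — each changes by (+3, -1).
step 6: col=36, row=-29 + (+14, -11) → col=50, row=-40
step 7: col=50, row=-40 + (+17, -12) → col=67, row=-52

col=67, row=-52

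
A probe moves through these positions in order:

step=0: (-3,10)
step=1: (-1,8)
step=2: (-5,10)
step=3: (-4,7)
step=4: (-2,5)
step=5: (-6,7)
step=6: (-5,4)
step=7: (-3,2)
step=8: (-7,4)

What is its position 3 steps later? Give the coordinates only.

(-8,1)

Differencing gives (+2,-2), (-4,+2), (+1,-3), (+2,-2), (-4,+2), (+1,-3), (+2,-2), (-4,+2). This is the pattern (+2,-2), (-4,+2), (+1,-3) repeated.
step 9: apply (+1,-3) → (-6,1)
step 10: apply (+2,-2) → (-4,-1)
step 11: apply (-4,+2) → (-8,1)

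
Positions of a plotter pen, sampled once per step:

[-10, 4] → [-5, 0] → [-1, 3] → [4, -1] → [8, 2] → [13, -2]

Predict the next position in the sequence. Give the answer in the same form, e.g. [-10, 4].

[17, 1]

Differencing gives [+5, -4], [+4, +3], [+5, -4], [+4, +3], [+5, -4]. This is the pattern [+5, -4], [+4, +3] repeated.
step 6: apply [+4, +3] → [17, 1]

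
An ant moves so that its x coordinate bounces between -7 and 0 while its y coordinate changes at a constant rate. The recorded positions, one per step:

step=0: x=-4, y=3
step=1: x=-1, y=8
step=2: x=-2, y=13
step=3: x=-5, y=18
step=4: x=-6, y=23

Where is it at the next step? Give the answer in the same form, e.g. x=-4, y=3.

The x coordinate reflects between -7 and 0, moving 3 per step.
  step 5: -6 → -3
The y coordinate changes by +5 each step: at step 5 it is 28.

x=-3, y=28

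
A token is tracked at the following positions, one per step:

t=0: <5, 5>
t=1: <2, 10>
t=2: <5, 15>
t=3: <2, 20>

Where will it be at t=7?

First: cycles through 5, 2 every 2 steps. Step 7 lands at position 1 of the cycle → 2.
Second: linear, +5 per step → 40 at step 7.

<2, 40>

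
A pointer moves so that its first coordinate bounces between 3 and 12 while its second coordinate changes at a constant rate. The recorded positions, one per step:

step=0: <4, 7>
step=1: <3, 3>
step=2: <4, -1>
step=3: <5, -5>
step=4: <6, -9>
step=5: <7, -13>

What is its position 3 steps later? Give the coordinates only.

<10, -25>

The first coordinate reflects between 3 and 12, moving 1 per step.
  step 6: 7 → 8
  step 7: 8 → 9
  step 8: 9 → 10
The second coordinate changes by -4 each step: at step 8 it is -25.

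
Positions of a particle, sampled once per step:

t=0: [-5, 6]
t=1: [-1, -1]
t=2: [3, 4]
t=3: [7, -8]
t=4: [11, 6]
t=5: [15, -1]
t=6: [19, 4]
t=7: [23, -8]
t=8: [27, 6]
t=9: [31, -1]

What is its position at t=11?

First: linear, +4 per step → 39 at step 11.
Second: cycles through 6, -1, 4, -8 every 4 steps. Step 11 lands at position 3 of the cycle → -8.

[39, -8]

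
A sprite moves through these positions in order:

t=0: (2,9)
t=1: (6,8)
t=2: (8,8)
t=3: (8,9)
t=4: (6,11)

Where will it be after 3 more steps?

(-12,23)

First differences are (+4,-1), (+2,+0), (+0,+1), (-2,+2); their common second difference is (-2,+1) (constant acceleration).
step 5: (6,11) + (-4,+3) → (2,14)
step 6: (2,14) + (-6,+4) → (-4,18)
step 7: (-4,18) + (-8,+5) → (-12,23)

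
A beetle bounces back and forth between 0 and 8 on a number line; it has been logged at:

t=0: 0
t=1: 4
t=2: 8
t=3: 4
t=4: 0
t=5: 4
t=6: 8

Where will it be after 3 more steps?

4

The value travels 4 per step and bounces off the walls at 0 and 8.
  step 7: 8 → 4
  step 8: 4 → 0
  step 9: 0 → 4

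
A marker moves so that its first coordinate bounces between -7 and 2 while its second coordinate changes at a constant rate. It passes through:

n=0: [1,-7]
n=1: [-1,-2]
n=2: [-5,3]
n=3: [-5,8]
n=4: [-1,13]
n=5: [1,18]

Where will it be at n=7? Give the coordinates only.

[-7,28]

The first coordinate reflects between -7 and 2, moving 4 per step.
  step 6: 1 → -3
  step 7: -3 → -7
The second coordinate changes by +5 each step: at step 7 it is 28.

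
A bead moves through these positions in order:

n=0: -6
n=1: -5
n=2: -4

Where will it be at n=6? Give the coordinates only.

0

The position changes by +1 every step.
step 3: -4 + 1 → -3
step 4: -3 + 1 → -2
step 5: -2 + 1 → -1
step 6: -1 + 1 → 0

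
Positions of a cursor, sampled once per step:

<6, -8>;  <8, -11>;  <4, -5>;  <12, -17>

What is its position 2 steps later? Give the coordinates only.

Step-to-step displacements: <+2, -3>, <-4, +6>, <+8, -12>; each is -2× the previous.
step 4: <12, -17> + <-16, +24> → <-4, 7>
step 5: <-4, 7> + <+32, -48> → <28, -41>

<28, -41>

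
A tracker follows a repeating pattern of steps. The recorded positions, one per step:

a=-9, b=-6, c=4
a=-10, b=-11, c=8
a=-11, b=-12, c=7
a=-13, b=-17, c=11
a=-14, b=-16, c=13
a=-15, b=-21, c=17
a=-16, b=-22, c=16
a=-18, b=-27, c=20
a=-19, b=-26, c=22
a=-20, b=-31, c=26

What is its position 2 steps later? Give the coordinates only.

The moves between consecutive positions are (-1,-5,+4), (-1,-1,-1), (-2,-5,+4), (-1,+1,+2), (-1,-5,+4), (-1,-1,-1), (-2,-5,+4), (-1,+1,+2), (-1,-5,+4); they repeat the 4-cycle [(-1,-5,+4), (-1,-1,-1), (-2,-5,+4), (-1,+1,+2)].
step 10: apply (-1,-1,-1) → a=-21, b=-32, c=25
step 11: apply (-2,-5,+4) → a=-23, b=-37, c=29

a=-23, b=-37, c=29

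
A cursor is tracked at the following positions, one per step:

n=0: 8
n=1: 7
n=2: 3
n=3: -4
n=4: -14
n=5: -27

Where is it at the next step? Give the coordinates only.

Successive displacements: -1, -4, -7, -10, -13 — each changes by -3.
step 6: -27 − 16 → -43

-43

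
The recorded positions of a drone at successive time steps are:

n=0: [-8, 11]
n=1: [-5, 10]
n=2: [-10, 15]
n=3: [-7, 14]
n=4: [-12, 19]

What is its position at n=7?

[-11, 22]

Step-to-step displacements: [+3, -1], [-5, +5], [+3, -1], [-5, +5] — a repeating cycle of length 2.
step 5: apply [+3, -1] → [-9, 18]
step 6: apply [-5, +5] → [-14, 23]
step 7: apply [+3, -1] → [-11, 22]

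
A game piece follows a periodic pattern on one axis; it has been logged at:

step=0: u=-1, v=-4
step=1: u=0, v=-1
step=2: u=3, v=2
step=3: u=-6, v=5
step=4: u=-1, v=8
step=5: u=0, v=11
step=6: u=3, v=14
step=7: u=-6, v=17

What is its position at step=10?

u=3, v=26

The u coordinate repeats the cycle [-1, 0, 3, -6] with period 4; step 10 mod 4 = 2, giving 3.
The v coordinate changes by +3 each step, so at step 10 it is -4 + 10·(3) = 26.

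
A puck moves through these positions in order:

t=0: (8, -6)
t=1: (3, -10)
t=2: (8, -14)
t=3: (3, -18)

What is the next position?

First: cycles through 8, 3 every 2 steps. Step 4 lands at position 0 of the cycle → 8.
Second: linear, -4 per step → -22 at step 4.

(8, -22)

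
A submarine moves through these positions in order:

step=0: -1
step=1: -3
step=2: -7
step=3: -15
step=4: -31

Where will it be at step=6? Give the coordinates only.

Consecutive displacements -2, -4, -8, -16 scale by a factor of 2 each step.
step 5: -31 − 32 → -63
step 6: -63 − 64 → -127

-127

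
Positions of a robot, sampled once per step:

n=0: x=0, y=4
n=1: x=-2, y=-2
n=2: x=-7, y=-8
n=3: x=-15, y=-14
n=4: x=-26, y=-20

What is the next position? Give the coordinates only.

First differences are (-2, -6), (-5, -6), (-8, -6), (-11, -6); their common second difference is (-3, +0) (constant acceleration).
step 5: x=-26, y=-20 + (-14, -6) → x=-40, y=-26

x=-40, y=-26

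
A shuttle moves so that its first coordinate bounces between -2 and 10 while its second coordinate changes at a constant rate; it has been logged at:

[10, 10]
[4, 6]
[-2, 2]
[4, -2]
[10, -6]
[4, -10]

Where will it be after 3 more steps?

[10, -22]

The first coordinate reflects between -2 and 10, moving 6 per step.
  step 6: 4 → -2
  step 7: -2 → 4
  step 8: 4 → 10
The second coordinate changes by -4 each step: at step 8 it is -22.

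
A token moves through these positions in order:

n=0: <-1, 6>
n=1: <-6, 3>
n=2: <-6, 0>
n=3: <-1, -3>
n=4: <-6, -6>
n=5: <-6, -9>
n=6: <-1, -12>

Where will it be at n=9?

<-1, -21>

First: cycles through -1, -6, -6 every 3 steps. Step 9 lands at position 0 of the cycle → -1.
Second: linear, -3 per step → -21 at step 9.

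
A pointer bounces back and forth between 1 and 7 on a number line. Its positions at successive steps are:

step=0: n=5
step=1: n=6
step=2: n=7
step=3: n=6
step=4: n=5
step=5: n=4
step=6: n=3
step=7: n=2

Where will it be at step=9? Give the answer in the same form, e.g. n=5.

n=2

The value travels 1 per step and bounces off the walls at 1 and 7.
  step 8: 2 → 1
  step 9: 1 → 2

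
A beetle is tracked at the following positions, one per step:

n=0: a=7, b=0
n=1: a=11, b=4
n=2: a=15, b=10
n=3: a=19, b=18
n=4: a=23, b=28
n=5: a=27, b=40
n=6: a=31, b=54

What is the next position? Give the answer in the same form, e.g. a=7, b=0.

Taking differences between consecutive positions: (+4,+4), (+4,+6), (+4,+8), (+4,+10), (+4,+12), (+4,+14). These grow by (+0,+2) each step.
step 7: a=31, b=54 + (+4,+16) → a=35, b=70

a=35, b=70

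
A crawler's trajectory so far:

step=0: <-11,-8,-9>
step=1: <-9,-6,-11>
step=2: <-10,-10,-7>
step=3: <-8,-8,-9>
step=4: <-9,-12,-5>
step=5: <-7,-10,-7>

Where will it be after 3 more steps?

<-7,-16,-1>

Differencing gives <+2,+2,-2>, <-1,-4,+4>, <+2,+2,-2>, <-1,-4,+4>, <+2,+2,-2>. This is the pattern <+2,+2,-2>, <-1,-4,+4> repeated.
step 6: apply <-1,-4,+4> → <-8,-14,-3>
step 7: apply <+2,+2,-2> → <-6,-12,-5>
step 8: apply <-1,-4,+4> → <-7,-16,-1>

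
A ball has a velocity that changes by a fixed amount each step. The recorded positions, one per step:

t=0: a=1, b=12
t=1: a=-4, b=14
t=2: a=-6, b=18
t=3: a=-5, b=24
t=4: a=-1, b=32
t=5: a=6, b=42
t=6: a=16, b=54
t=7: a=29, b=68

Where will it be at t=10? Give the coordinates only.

a=86, b=122

Taking differences between consecutive positions: (-5,+2), (-2,+4), (+1,+6), (+4,+8), (+7,+10), (+10,+12), (+13,+14). These grow by (+3,+2) each step.
step 8: a=29, b=68 + (+16,+16) → a=45, b=84
step 9: a=45, b=84 + (+19,+18) → a=64, b=102
step 10: a=64, b=102 + (+22,+20) → a=86, b=122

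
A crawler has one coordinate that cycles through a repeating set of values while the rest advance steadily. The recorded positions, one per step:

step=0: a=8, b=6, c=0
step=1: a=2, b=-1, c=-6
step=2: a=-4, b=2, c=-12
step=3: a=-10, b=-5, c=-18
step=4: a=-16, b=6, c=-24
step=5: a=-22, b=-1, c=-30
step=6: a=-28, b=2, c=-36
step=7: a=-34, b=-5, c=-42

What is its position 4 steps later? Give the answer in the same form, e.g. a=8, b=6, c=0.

a=-58, b=-5, c=-66

A: linear, -6 per step → -58 at step 11.
B: cycles through 6, -1, 2, -5 every 4 steps. Step 11 lands at position 3 of the cycle → -5.
C: linear, -6 per step → -66 at step 11.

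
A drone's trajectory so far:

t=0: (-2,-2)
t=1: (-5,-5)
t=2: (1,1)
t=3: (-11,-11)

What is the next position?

The jumps are (-3,-3), (+6,+6), (-12,-12) — a geometric progression with ratio -2.
step 4: (-11,-11) + (+24,+24) → (13,13)

(13,13)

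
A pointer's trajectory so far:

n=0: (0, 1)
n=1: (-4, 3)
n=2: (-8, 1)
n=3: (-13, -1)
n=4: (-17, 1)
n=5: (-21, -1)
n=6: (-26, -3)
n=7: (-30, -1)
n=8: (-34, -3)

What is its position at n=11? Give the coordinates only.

Step-to-step displacements: (-4, +2), (-4, -2), (-5, -2), (-4, +2), (-4, -2), (-5, -2), (-4, +2), (-4, -2) — a repeating cycle of length 3.
step 9: apply (-5, -2) → (-39, -5)
step 10: apply (-4, +2) → (-43, -3)
step 11: apply (-4, -2) → (-47, -5)

(-47, -5)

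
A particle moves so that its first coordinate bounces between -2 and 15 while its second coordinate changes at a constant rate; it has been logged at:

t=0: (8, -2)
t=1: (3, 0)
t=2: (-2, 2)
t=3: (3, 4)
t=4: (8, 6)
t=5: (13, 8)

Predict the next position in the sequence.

The first coordinate reflects between -2 and 15, moving 5 per step.
  step 6: 13 → 12
The second coordinate changes by +2 each step: at step 6 it is 10.

(12, 10)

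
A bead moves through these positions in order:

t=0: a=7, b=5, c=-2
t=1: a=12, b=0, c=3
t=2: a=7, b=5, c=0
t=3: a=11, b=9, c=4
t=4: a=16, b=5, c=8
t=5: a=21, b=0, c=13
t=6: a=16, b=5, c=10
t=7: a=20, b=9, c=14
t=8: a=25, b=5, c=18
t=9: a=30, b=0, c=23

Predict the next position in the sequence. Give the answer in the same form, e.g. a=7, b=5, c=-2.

Differencing gives (+5, -5, +5), (-5, +5, -3), (+4, +4, +4), (+5, -4, +4), (+5, -5, +5), (-5, +5, -3), (+4, +4, +4), (+5, -4, +4), (+5, -5, +5). This is the pattern (+5, -5, +5), (-5, +5, -3), (+4, +4, +4), (+5, -4, +4) repeated.
step 10: apply (-5, +5, -3) → a=25, b=5, c=20

a=25, b=5, c=20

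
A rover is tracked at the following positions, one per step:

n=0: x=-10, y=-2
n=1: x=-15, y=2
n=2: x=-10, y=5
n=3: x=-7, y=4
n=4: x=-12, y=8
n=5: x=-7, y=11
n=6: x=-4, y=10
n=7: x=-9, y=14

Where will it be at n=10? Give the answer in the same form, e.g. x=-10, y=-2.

x=-6, y=20

Differencing gives (-5, +4), (+5, +3), (+3, -1), (-5, +4), (+5, +3), (+3, -1), (-5, +4). This is the pattern (-5, +4), (+5, +3), (+3, -1) repeated.
step 8: apply (+5, +3) → x=-4, y=17
step 9: apply (+3, -1) → x=-1, y=16
step 10: apply (-5, +4) → x=-6, y=20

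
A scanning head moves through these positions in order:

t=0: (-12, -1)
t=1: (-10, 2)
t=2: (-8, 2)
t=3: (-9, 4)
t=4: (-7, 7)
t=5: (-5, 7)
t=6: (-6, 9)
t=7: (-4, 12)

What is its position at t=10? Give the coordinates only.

(-1, 17)

Step-to-step displacements: (+2, +3), (+2, +0), (-1, +2), (+2, +3), (+2, +0), (-1, +2), (+2, +3) — a repeating cycle of length 3.
step 8: apply (+2, +0) → (-2, 12)
step 9: apply (-1, +2) → (-3, 14)
step 10: apply (+2, +3) → (-1, 17)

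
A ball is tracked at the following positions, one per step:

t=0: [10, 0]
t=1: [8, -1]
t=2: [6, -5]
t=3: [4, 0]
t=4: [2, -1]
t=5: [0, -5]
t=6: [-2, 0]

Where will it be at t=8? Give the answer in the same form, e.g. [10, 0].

[-6, -5]

The first coordinate changes by -2 each step, so at step 8 it is 10 + 8·(-2) = -6.
The second coordinate repeats the cycle [0, -1, -5] with period 3; step 8 mod 3 = 2, giving -5.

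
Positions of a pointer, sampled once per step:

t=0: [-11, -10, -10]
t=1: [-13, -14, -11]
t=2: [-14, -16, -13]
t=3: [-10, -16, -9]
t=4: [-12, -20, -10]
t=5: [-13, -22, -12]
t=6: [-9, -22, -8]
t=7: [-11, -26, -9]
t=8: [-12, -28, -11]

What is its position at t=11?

Differencing gives [-2, -4, -1], [-1, -2, -2], [+4, +0, +4], [-2, -4, -1], [-1, -2, -2], [+4, +0, +4], [-2, -4, -1], [-1, -2, -2]. This is the pattern [-2, -4, -1], [-1, -2, -2], [+4, +0, +4] repeated.
step 9: apply [+4, +0, +4] → [-8, -28, -7]
step 10: apply [-2, -4, -1] → [-10, -32, -8]
step 11: apply [-1, -2, -2] → [-11, -34, -10]

[-11, -34, -10]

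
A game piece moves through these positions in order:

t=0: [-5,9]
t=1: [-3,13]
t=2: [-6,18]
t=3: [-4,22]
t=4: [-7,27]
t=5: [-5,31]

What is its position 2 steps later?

[-6,40]

Step-to-step displacements: [+2,+4], [-3,+5], [+2,+4], [-3,+5], [+2,+4] — a repeating cycle of length 2.
step 6: apply [-3,+5] → [-8,36]
step 7: apply [+2,+4] → [-6,40]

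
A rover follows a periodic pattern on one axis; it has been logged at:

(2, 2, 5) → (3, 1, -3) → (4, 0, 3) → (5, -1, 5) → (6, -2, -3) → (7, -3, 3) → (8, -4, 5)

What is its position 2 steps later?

The first coordinate changes by +1 each step, so at step 8 it is 2 + 8·(1) = 10.
The second coordinate changes by -1 each step, so at step 8 it is 2 + 8·(-1) = -6.
The third coordinate repeats the cycle [5, -3, 3] with period 3; step 8 mod 3 = 2, giving 3.

(10, -6, 3)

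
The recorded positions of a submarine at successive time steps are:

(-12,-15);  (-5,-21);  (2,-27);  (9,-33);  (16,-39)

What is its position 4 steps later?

(44,-63)

Constant displacement of (+7,-6) per step.
step 5: (16,-39) + (+7,-6) → (23,-45)
step 6: (23,-45) + (+7,-6) → (30,-51)
step 7: (30,-51) + (+7,-6) → (37,-57)
step 8: (37,-57) + (+7,-6) → (44,-63)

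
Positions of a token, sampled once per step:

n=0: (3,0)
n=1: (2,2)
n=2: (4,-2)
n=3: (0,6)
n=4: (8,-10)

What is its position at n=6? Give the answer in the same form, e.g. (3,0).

(24,-42)

Consecutive displacements (-1,+2), (+2,-4), (-4,+8), (+8,-16) scale by a factor of -2 each step.
step 5: (8,-10) + (-16,+32) → (-8,22)
step 6: (-8,22) + (+32,-64) → (24,-42)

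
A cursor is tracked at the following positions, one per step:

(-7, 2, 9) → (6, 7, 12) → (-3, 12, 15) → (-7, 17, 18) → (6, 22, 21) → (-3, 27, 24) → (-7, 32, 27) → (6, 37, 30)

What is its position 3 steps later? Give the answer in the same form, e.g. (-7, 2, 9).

The first coordinate repeats the cycle [-7, 6, -3] with period 3; step 10 mod 3 = 1, giving 6.
The second coordinate changes by +5 each step, so at step 10 it is 2 + 10·(5) = 52.
The third coordinate changes by +3 each step, so at step 10 it is 9 + 10·(3) = 39.

(6, 52, 39)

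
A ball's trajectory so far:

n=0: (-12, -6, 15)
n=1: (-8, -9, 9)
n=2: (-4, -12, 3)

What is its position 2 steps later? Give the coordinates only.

Each step adds (+4, -3, -6) to the position.
step 3: (-4, -12, 3) + (+4, -3, -6) → (0, -15, -3)
step 4: (0, -15, -3) + (+4, -3, -6) → (4, -18, -9)

(4, -18, -9)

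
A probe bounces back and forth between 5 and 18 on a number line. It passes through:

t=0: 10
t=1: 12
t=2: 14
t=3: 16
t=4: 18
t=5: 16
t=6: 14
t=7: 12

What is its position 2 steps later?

8

The value reflects between 5 and 18, moving 2 per step.
  step 8: 12 → 10
  step 9: 10 → 8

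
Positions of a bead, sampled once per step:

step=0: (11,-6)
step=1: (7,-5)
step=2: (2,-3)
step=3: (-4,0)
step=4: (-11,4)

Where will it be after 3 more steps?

(-38,22)

Successive displacements: (-4,+1), (-5,+2), (-6,+3), (-7,+4) — each changes by (-1,+1).
step 5: (-11,4) + (-8,+5) → (-19,9)
step 6: (-19,9) + (-9,+6) → (-28,15)
step 7: (-28,15) + (-10,+7) → (-38,22)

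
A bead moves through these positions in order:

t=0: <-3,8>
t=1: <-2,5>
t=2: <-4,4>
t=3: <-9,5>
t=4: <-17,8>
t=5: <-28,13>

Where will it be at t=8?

<-79,40>

First differences are <+1,-3>, <-2,-1>, <-5,+1>, <-8,+3>, <-11,+5>; their common second difference is <-3,+2> (constant acceleration).
step 6: <-28,13> + <-14,+7> → <-42,20>
step 7: <-42,20> + <-17,+9> → <-59,29>
step 8: <-59,29> + <-20,+11> → <-79,40>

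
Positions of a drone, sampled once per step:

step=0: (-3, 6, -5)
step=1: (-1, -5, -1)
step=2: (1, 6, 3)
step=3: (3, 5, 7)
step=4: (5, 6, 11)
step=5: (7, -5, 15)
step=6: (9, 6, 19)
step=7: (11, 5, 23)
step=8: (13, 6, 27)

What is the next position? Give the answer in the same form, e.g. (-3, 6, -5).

The first coordinate changes by +2 each step, so at step 9 it is -3 + 9·(2) = 15.
The second coordinate repeats the cycle [6, -5, 6, 5] with period 4; step 9 mod 4 = 1, giving -5.
The third coordinate changes by +4 each step, so at step 9 it is -5 + 9·(4) = 31.

(15, -5, 31)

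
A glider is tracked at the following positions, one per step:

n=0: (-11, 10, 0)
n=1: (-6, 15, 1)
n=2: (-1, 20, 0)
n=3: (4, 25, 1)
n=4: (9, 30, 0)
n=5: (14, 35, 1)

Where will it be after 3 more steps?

The first coordinate changes by +5 each step, so at step 8 it is -11 + 8·(5) = 29.
The second coordinate changes by +5 each step, so at step 8 it is 10 + 8·(5) = 50.
The third coordinate repeats the cycle [0, 1] with period 2; step 8 mod 2 = 0, giving 0.

(29, 50, 0)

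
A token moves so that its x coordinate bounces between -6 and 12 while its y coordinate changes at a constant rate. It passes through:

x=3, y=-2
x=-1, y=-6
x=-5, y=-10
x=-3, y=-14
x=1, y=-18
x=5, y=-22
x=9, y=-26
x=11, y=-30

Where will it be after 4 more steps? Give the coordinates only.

The x coordinate reflects between -6 and 12, moving 4 per step.
  step 8: 11 → 7
  step 9: 7 → 3
  step 10: 3 → -1
  step 11: -1 → -5
The y coordinate changes by -4 each step: at step 11 it is -46.

x=-5, y=-46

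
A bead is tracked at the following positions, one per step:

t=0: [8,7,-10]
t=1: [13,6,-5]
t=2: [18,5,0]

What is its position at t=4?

The position changes by [+5,-1,+5] every step.
step 3: [18,5,0] + [+5,-1,+5] → [23,4,5]
step 4: [23,4,5] + [+5,-1,+5] → [28,3,10]

[28,3,10]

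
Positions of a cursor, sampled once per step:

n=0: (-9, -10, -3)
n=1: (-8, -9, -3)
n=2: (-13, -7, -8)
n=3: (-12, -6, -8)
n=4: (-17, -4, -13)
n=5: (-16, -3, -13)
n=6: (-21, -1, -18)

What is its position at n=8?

The moves between consecutive positions are (+1, +1, +0), (-5, +2, -5), (+1, +1, +0), (-5, +2, -5), (+1, +1, +0), (-5, +2, -5); they repeat the 2-cycle [(+1, +1, +0), (-5, +2, -5)].
step 7: apply (+1, +1, +0) → (-20, 0, -18)
step 8: apply (-5, +2, -5) → (-25, 2, -23)

(-25, 2, -23)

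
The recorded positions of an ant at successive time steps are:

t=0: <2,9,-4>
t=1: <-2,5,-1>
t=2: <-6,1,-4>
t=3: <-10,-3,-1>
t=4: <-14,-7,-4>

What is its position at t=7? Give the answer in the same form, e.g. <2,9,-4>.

<-26,-19,-1>

The first coordinate changes by -4 each step, so at step 7 it is 2 + 7·(-4) = -26.
The second coordinate changes by -4 each step, so at step 7 it is 9 + 7·(-4) = -19.
The third coordinate repeats the cycle [-4, -1] with period 2; step 7 mod 2 = 1, giving -1.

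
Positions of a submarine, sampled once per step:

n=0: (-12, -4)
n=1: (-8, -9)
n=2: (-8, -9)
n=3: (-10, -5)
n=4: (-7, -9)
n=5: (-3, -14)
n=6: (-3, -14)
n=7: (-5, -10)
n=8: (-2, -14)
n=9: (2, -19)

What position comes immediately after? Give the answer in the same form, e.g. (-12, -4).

(2, -19)

Differencing gives (+4, -5), (+0, +0), (-2, +4), (+3, -4), (+4, -5), (+0, +0), (-2, +4), (+3, -4), (+4, -5). This is the pattern (+4, -5), (+0, +0), (-2, +4), (+3, -4) repeated.
step 10: apply (+0, +0) → (2, -19)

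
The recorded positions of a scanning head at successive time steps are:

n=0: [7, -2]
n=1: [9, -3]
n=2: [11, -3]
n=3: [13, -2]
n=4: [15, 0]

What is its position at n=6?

[19, 7]

Taking differences between consecutive positions: [+2, -1], [+2, +0], [+2, +1], [+2, +2]. These grow by [+0, +1] each step.
step 5: [15, 0] + [+2, +3] → [17, 3]
step 6: [17, 3] + [+2, +4] → [19, 7]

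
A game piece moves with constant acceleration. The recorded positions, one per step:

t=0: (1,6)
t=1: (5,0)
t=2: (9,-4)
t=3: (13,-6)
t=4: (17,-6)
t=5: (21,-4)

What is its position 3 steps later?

(33,14)

Taking differences between consecutive positions: (+4,-6), (+4,-4), (+4,-2), (+4,+0), (+4,+2). These grow by (+0,+2) each step.
step 6: (21,-4) + (+4,+4) → (25,0)
step 7: (25,0) + (+4,+6) → (29,6)
step 8: (29,6) + (+4,+8) → (33,14)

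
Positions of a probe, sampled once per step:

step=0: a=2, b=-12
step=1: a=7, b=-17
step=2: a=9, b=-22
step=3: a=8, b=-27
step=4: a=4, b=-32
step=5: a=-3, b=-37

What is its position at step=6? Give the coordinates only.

First differences are (+5, -5), (+2, -5), (-1, -5), (-4, -5), (-7, -5); their common second difference is (-3, +0) (constant acceleration).
step 6: a=-3, b=-37 + (-10, -5) → a=-13, b=-42

a=-13, b=-42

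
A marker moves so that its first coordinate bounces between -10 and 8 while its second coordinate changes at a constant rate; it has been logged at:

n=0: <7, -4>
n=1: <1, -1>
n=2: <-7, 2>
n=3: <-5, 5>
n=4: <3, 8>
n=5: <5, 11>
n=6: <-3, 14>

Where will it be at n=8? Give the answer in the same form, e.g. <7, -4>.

The first coordinate reflects between -10 and 8, moving 8 per step.
  step 7: -3 → -9
  step 8: -9 → -1
The second coordinate changes by +3 each step: at step 8 it is 20.

<-1, 20>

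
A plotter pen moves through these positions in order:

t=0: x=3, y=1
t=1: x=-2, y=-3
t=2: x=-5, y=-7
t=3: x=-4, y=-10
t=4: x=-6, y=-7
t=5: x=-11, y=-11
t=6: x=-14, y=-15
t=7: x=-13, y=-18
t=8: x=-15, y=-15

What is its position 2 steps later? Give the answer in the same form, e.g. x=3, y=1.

Step-to-step displacements: (-5, -4), (-3, -4), (+1, -3), (-2, +3), (-5, -4), (-3, -4), (+1, -3), (-2, +3) — a repeating cycle of length 4.
step 9: apply (-5, -4) → x=-20, y=-19
step 10: apply (-3, -4) → x=-23, y=-23

x=-23, y=-23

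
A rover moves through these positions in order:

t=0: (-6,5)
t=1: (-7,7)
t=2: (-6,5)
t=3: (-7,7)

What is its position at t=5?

The jumps are (-1,+2), (+1,-2), (-1,+2) — a geometric progression with ratio -1.
step 4: (-7,7) + (+1,-2) → (-6,5)
step 5: (-6,5) + (-1,+2) → (-7,7)

(-7,7)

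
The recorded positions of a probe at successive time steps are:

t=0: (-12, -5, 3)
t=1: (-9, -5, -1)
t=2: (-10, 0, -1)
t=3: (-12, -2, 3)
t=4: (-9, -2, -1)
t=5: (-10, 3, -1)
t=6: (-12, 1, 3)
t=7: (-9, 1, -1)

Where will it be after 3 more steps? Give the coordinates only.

Differencing gives (+3, +0, -4), (-1, +5, +0), (-2, -2, +4), (+3, +0, -4), (-1, +5, +0), (-2, -2, +4), (+3, +0, -4). This is the pattern (+3, +0, -4), (-1, +5, +0), (-2, -2, +4) repeated.
step 8: apply (-1, +5, +0) → (-10, 6, -1)
step 9: apply (-2, -2, +4) → (-12, 4, 3)
step 10: apply (+3, +0, -4) → (-9, 4, -1)

(-9, 4, -1)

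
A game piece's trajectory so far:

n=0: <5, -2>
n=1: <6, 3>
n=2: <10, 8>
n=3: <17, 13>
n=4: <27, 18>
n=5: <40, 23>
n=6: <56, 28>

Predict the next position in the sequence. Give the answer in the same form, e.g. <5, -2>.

Successive displacements: <+1, +5>, <+4, +5>, <+7, +5>, <+10, +5>, <+13, +5>, <+16, +5> — each changes by <+3, +0>.
step 7: <56, 28> + <+19, +5> → <75, 33>

<75, 33>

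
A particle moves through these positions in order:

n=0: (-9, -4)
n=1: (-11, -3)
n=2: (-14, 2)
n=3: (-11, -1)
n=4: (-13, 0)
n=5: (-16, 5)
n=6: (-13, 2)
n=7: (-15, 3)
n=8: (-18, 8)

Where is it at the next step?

(-15, 5)

Step-to-step displacements: (-2, +1), (-3, +5), (+3, -3), (-2, +1), (-3, +5), (+3, -3), (-2, +1), (-3, +5) — a repeating cycle of length 3.
step 9: apply (+3, -3) → (-15, 5)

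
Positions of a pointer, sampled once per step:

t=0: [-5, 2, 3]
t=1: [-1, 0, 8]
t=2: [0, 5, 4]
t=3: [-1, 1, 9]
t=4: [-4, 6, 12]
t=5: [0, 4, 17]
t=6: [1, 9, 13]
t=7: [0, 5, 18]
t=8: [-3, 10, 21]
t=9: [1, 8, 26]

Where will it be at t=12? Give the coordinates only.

Differencing gives [+4, -2, +5], [+1, +5, -4], [-1, -4, +5], [-3, +5, +3], [+4, -2, +5], [+1, +5, -4], [-1, -4, +5], [-3, +5, +3], [+4, -2, +5]. This is the pattern [+4, -2, +5], [+1, +5, -4], [-1, -4, +5], [-3, +5, +3] repeated.
step 10: apply [+1, +5, -4] → [2, 13, 22]
step 11: apply [-1, -4, +5] → [1, 9, 27]
step 12: apply [-3, +5, +3] → [-2, 14, 30]

[-2, 14, 30]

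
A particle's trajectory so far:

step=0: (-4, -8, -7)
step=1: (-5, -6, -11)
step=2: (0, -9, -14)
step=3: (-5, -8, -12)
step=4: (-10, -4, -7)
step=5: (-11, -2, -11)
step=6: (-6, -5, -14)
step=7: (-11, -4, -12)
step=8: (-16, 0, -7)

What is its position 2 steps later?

The moves between consecutive positions are (-1, +2, -4), (+5, -3, -3), (-5, +1, +2), (-5, +4, +5), (-1, +2, -4), (+5, -3, -3), (-5, +1, +2), (-5, +4, +5); they repeat the 4-cycle [(-1, +2, -4), (+5, -3, -3), (-5, +1, +2), (-5, +4, +5)].
step 9: apply (-1, +2, -4) → (-17, 2, -11)
step 10: apply (+5, -3, -3) → (-12, -1, -14)

(-12, -1, -14)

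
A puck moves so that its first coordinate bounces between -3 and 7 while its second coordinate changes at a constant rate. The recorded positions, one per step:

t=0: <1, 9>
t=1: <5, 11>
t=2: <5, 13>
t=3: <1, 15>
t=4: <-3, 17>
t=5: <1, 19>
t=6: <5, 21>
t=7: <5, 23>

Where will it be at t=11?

The first coordinate travels 4 per step and bounces off the walls at -3 and 7.
  step 8: 5 → 1
  step 9: 1 → -3
  step 10: -3 → 1
  step 11: 1 → 5
The second coordinate changes by +2 each step: at step 11 it is 31.

<5, 31>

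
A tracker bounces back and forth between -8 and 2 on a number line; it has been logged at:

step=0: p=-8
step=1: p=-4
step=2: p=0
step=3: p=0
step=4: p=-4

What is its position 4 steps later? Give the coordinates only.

p=0

The value reflects between -8 and 2, moving 4 per step.
  step 5: -4 → -8
  step 6: -8 → -4
  step 7: -4 → 0
  step 8: 0 → 0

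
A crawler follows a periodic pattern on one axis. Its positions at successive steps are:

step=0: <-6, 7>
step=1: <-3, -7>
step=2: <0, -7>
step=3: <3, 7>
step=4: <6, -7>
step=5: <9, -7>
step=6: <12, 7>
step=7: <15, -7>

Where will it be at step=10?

First: linear, +3 per step → 24 at step 10.
Second: cycles through 7, -7, -7 every 3 steps. Step 10 lands at position 1 of the cycle → -7.

<24, -7>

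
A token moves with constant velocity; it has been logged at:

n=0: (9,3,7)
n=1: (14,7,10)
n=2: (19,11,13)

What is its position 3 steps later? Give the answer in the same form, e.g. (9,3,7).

(34,23,22)

Each step adds (+5,+4,+3) to the position.
step 3: (19,11,13) + (+5,+4,+3) → (24,15,16)
step 4: (24,15,16) + (+5,+4,+3) → (29,19,19)
step 5: (29,19,19) + (+5,+4,+3) → (34,23,22)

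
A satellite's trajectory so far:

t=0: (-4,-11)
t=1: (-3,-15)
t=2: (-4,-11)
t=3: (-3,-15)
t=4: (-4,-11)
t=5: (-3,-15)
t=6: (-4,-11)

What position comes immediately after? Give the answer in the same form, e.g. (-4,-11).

(-3,-15)

Differencing gives (+1,-4), (-1,+4), (+1,-4), (-1,+4), (+1,-4), (-1,+4). This is the pattern (+1,-4), (-1,+4) repeated.
step 7: apply (+1,-4) → (-3,-15)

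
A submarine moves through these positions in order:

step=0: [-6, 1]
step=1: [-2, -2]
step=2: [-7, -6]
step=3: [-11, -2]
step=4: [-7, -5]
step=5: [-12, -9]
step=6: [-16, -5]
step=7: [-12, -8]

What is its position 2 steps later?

Step-to-step displacements: [+4, -3], [-5, -4], [-4, +4], [+4, -3], [-5, -4], [-4, +4], [+4, -3] — a repeating cycle of length 3.
step 8: apply [-5, -4] → [-17, -12]
step 9: apply [-4, +4] → [-21, -8]

[-21, -8]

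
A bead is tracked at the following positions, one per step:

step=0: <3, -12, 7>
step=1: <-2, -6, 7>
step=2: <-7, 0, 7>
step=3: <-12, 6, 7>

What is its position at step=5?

Each step adds <-5, +6, +0> to the position.
step 4: <-12, 6, 7> + <-5, +6, +0> → <-17, 12, 7>
step 5: <-17, 12, 7> + <-5, +6, +0> → <-22, 18, 7>

<-22, 18, 7>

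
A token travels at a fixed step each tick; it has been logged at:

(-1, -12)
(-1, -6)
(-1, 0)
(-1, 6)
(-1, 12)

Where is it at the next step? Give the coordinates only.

(-1, 18)

Each step adds (+0, +6) to the position.
step 5: (-1, 12) + (+0, +6) → (-1, 18)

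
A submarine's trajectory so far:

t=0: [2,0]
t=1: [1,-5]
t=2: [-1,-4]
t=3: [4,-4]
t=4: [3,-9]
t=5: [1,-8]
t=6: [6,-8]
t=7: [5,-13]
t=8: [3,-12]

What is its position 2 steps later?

[7,-17]

Step-to-step displacements: [-1,-5], [-2,+1], [+5,+0], [-1,-5], [-2,+1], [+5,+0], [-1,-5], [-2,+1] — a repeating cycle of length 3.
step 9: apply [+5,+0] → [8,-12]
step 10: apply [-1,-5] → [7,-17]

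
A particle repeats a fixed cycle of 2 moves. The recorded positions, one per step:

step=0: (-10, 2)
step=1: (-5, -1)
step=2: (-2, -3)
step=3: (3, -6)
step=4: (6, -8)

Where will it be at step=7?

Differencing gives (+5, -3), (+3, -2), (+5, -3), (+3, -2). This is the pattern (+5, -3), (+3, -2) repeated.
step 5: apply (+5, -3) → (11, -11)
step 6: apply (+3, -2) → (14, -13)
step 7: apply (+5, -3) → (19, -16)

(19, -16)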